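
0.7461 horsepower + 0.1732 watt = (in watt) 556.5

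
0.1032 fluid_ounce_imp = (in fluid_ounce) 0.09915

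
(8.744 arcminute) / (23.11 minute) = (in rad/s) 1.834e-06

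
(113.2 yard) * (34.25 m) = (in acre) 0.876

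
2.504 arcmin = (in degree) 0.04173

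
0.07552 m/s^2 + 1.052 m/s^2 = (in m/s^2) 1.128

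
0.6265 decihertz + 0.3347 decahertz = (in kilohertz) 0.00341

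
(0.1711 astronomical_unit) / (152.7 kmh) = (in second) 6.034e+08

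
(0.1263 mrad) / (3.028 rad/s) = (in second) 4.171e-05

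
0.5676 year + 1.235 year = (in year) 1.803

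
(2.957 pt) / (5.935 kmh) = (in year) 2.006e-11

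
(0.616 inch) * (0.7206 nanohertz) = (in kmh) 4.059e-11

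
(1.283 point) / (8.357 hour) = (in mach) 4.418e-11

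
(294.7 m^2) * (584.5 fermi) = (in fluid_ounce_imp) 6.062e-06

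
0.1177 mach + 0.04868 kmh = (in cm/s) 4009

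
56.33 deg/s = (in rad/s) 0.9831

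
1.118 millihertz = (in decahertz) 0.0001118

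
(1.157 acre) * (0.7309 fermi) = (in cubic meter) 3.422e-12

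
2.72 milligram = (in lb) 5.997e-06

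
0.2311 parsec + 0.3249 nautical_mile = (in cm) 7.131e+17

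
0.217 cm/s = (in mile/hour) 0.004854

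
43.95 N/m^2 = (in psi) 0.006374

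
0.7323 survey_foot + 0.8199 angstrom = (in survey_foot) 0.7323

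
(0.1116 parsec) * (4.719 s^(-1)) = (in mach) 4.773e+13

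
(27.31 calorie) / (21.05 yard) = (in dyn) 5.936e+05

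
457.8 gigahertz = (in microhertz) 4.578e+17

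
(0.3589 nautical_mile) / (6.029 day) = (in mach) 3.747e-06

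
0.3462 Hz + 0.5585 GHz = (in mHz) 5.585e+11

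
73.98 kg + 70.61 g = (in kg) 74.05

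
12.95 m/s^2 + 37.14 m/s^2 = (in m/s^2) 50.09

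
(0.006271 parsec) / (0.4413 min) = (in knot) 1.421e+13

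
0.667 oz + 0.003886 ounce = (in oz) 0.6709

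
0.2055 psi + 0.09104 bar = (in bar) 0.1052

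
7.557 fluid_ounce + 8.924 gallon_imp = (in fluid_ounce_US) 1379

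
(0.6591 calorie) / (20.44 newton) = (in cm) 13.49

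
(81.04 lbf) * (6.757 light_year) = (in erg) 2.304e+26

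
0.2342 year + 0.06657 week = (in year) 0.2355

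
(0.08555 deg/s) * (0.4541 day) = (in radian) 58.58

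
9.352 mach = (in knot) 6190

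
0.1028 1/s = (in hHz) 0.001028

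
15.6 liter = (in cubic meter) 0.0156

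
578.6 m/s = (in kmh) 2083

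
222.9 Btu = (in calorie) 5.621e+04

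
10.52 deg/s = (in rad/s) 0.1836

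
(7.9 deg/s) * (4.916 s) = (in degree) 38.84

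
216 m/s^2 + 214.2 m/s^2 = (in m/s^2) 430.2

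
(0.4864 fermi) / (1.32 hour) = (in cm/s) 1.024e-17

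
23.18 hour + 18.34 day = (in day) 19.31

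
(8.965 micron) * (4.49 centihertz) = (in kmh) 1.449e-06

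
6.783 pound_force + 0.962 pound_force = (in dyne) 3.445e+06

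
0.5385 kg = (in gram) 538.5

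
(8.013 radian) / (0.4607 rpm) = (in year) 5.267e-06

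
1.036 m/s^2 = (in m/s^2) 1.036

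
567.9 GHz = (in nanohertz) 5.679e+20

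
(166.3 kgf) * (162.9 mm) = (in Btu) 0.2518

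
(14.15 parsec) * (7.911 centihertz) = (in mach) 1.014e+14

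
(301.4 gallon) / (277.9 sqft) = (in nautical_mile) 2.386e-05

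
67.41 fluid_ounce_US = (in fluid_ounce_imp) 70.16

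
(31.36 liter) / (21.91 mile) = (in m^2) 8.894e-07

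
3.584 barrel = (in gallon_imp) 125.3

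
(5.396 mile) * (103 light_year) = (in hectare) 8.462e+17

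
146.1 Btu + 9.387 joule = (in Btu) 146.1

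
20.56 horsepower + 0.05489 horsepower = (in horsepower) 20.61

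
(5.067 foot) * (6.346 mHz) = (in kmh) 0.03528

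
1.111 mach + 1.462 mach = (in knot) 1703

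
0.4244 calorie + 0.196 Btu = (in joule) 208.6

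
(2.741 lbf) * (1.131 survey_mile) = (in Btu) 21.03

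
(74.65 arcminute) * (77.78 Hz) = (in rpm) 16.13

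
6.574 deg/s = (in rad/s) 0.1147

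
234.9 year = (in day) 8.574e+04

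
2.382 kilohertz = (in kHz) 2.382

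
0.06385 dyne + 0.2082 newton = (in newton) 0.2082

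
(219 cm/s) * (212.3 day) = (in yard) 4.393e+07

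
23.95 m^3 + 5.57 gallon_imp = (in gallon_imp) 5274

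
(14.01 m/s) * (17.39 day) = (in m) 2.105e+07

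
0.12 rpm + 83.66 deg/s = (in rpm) 14.06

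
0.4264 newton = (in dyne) 4.264e+04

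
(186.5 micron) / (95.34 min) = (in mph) 7.293e-08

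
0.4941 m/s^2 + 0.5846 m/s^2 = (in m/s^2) 1.079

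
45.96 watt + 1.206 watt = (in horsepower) 0.06325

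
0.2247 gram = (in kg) 0.0002247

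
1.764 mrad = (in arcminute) 6.064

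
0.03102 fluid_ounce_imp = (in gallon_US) 0.0002328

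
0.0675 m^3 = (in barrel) 0.4246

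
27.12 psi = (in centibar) 187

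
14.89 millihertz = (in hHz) 0.0001489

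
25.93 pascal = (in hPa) 0.2593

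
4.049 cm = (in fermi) 4.049e+13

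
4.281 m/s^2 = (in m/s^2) 4.281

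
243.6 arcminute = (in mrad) 70.86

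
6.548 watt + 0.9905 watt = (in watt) 7.538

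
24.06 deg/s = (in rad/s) 0.4199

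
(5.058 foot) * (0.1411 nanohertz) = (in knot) 4.228e-10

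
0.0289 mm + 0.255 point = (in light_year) 1.256e-20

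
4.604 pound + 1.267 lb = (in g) 2663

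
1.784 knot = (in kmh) 3.304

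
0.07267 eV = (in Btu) 1.104e-23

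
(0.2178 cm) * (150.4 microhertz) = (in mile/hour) 7.328e-07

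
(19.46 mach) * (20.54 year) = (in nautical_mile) 2.318e+09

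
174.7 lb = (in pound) 174.7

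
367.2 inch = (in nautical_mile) 0.005036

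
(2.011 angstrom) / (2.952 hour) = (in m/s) 1.892e-14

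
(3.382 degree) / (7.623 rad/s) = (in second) 0.007743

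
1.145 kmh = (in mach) 0.0009341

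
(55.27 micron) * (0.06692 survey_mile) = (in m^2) 0.005952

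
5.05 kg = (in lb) 11.13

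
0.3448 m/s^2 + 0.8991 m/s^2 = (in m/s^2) 1.244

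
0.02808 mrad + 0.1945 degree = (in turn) 0.0005447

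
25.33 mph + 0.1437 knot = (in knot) 22.15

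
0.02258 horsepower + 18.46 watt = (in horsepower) 0.04734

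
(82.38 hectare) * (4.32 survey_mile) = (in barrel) 3.602e+10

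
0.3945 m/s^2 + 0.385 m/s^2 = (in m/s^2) 0.7795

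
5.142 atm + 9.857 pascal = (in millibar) 5210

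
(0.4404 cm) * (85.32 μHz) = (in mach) 1.104e-09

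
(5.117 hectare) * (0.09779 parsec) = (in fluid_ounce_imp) 5.434e+24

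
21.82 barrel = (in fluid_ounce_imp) 1.221e+05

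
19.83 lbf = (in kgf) 8.995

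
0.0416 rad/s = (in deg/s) 2.384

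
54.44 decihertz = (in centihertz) 544.4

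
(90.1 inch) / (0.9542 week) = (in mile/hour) 8.871e-06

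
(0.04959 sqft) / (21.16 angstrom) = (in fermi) 2.177e+21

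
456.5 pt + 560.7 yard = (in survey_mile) 0.3187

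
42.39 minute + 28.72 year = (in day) 1.048e+04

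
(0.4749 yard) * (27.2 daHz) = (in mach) 0.3469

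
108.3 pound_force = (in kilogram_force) 49.12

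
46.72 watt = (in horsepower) 0.06265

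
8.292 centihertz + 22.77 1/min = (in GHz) 4.624e-10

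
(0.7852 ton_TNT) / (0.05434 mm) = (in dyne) 6.046e+18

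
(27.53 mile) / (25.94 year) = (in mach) 1.591e-07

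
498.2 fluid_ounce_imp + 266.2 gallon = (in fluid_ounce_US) 3.455e+04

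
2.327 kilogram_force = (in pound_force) 5.13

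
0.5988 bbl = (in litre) 95.2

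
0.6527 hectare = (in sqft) 7.026e+04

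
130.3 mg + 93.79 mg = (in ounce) 0.007905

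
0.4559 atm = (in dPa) 4.619e+05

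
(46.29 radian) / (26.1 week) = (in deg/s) 0.000168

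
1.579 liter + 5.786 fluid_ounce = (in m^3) 0.00175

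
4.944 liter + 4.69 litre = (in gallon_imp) 2.119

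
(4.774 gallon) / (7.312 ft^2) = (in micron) 2.66e+04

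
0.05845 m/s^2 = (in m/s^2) 0.05845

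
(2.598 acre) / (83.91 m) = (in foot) 411.1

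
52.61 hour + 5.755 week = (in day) 42.48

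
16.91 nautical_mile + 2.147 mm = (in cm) 3.132e+06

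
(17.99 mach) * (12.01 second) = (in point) 2.085e+08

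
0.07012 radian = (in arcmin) 241.1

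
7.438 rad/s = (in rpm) 71.03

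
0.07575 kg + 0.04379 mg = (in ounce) 2.672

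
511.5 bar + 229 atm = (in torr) 5.577e+05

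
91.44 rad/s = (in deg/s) 5239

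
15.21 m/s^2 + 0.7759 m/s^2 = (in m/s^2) 15.99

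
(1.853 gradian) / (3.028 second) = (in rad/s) 0.009613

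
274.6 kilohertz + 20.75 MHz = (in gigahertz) 0.02102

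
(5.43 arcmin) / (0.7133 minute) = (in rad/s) 3.691e-05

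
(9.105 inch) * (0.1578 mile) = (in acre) 0.01451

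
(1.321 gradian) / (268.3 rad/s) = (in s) 7.734e-05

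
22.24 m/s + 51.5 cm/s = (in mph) 50.9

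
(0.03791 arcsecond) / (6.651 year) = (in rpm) 8.368e-15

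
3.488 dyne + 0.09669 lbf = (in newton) 0.4301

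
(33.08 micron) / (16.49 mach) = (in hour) 1.637e-12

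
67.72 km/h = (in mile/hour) 42.08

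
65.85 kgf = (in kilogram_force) 65.85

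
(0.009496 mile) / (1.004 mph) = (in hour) 0.009458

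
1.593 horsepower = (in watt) 1188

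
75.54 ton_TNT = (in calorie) 7.554e+10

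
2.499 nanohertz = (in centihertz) 2.499e-07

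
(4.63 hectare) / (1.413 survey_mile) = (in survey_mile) 0.01265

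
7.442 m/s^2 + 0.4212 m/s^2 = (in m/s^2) 7.863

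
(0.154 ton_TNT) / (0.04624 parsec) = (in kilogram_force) 4.605e-08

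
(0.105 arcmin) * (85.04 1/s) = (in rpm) 0.0248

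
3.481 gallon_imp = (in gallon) 4.181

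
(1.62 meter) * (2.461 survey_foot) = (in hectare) 0.0001215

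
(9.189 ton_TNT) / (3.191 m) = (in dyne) 1.205e+15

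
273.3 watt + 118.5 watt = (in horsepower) 0.5254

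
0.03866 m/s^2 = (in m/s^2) 0.03866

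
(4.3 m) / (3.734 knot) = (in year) 7.098e-08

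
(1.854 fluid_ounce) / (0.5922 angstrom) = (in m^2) 9.259e+05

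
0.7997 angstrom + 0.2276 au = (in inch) 1.34e+12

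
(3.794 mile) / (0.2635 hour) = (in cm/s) 643.7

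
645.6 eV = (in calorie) 2.472e-17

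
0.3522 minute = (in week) 3.494e-05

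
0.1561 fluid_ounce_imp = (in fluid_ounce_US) 0.15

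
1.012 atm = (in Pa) 1.025e+05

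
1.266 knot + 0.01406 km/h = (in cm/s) 65.52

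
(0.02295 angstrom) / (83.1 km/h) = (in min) 1.657e-15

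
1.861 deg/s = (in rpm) 0.3102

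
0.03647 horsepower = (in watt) 27.2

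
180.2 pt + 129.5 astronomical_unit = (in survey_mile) 1.204e+10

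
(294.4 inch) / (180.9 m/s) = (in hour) 1.148e-05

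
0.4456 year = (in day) 162.6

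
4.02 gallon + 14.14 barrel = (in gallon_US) 597.9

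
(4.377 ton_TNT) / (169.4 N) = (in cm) 1.081e+10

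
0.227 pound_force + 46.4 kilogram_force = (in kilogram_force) 46.5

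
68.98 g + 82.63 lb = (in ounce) 1325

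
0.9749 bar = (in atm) 0.9622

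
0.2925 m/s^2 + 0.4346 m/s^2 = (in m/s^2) 0.7271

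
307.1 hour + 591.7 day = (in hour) 1.451e+04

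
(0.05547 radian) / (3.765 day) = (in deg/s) 9.77e-06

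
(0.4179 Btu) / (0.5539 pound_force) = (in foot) 587.1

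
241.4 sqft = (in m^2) 22.43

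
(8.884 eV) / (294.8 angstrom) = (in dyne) 4.828e-06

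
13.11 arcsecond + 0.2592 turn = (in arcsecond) 3.359e+05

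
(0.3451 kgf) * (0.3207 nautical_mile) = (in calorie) 480.4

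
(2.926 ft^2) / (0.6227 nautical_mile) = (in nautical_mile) 1.273e-07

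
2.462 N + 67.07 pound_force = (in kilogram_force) 30.67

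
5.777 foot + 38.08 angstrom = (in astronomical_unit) 1.177e-11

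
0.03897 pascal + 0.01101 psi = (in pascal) 75.95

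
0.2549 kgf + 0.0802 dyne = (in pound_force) 0.562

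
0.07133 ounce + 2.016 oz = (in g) 59.17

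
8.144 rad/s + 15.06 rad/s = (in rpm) 221.6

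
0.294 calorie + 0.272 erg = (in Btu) 0.001166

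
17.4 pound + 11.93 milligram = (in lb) 17.4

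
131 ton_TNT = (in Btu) 5.195e+08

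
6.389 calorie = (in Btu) 0.02534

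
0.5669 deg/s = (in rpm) 0.09448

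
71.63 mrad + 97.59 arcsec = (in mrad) 72.1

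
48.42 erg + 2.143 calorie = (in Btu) 0.008498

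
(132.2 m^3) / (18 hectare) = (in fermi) 7.344e+11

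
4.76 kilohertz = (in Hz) 4760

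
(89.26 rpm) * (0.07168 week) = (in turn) 6.449e+04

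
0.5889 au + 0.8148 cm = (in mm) 8.81e+13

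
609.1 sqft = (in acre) 0.01398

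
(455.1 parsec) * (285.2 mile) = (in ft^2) 6.938e+25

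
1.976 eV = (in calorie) 7.567e-20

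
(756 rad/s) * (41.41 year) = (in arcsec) 2.036e+17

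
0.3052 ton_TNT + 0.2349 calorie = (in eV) 7.97e+27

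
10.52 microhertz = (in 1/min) 0.0006312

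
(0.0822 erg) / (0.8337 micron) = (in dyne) 986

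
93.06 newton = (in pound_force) 20.92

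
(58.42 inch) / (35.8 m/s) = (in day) 4.797e-07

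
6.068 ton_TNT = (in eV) 1.585e+29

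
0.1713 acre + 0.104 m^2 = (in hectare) 0.06933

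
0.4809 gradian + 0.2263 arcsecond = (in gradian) 0.481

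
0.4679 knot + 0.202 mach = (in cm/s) 6902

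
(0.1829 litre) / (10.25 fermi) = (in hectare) 1.784e+06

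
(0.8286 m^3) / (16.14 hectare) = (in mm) 0.005134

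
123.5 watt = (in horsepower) 0.1656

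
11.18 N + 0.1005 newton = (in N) 11.28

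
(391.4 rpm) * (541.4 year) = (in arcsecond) 1.443e+17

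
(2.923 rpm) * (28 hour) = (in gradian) 1.964e+06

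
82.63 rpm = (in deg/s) 495.8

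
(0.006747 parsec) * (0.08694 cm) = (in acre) 4.473e+07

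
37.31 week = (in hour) 6268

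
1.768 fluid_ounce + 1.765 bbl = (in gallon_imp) 61.74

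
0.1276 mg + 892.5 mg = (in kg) 0.0008926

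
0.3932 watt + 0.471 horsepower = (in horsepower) 0.4715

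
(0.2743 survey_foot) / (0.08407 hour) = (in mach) 8.113e-07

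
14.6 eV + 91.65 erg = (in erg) 91.65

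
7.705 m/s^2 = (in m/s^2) 7.705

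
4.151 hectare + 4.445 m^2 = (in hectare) 4.151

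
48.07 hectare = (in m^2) 4.807e+05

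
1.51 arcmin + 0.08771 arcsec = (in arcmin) 1.511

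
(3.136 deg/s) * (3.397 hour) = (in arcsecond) 1.381e+08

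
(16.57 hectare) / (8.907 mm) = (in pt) 5.273e+10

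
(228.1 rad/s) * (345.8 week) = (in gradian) 3.037e+12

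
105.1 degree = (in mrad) 1834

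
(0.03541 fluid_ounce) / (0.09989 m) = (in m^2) 1.048e-05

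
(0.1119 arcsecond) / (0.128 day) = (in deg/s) 2.811e-09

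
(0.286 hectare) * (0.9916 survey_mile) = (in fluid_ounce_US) 1.543e+11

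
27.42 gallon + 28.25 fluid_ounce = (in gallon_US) 27.64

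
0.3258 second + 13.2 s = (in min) 0.2254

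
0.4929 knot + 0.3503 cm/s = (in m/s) 0.2571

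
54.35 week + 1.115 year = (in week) 112.5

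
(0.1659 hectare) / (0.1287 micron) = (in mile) 8.01e+06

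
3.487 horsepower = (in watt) 2600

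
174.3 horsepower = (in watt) 1.3e+05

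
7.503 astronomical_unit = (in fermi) 1.122e+27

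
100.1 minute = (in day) 0.06951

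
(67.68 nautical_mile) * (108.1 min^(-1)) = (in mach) 663.2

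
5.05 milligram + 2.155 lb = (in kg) 0.9775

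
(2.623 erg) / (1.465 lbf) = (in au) 2.691e-19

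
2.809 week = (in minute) 2.831e+04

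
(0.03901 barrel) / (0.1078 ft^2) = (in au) 4.14e-12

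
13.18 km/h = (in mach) 0.01075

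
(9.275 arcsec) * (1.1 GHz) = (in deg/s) 2.834e+06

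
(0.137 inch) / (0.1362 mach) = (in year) 2.379e-12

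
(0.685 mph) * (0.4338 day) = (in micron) 1.148e+10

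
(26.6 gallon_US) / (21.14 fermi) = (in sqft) 5.127e+13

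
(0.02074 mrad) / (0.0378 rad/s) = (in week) 9.072e-10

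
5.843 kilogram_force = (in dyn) 5.73e+06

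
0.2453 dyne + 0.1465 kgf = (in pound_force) 0.323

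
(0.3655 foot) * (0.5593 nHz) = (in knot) 1.211e-10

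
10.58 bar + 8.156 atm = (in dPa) 1.884e+07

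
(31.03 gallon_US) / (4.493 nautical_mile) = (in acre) 3.488e-09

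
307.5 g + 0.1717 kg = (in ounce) 16.9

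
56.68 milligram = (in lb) 0.000125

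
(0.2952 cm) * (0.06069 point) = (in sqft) 6.803e-07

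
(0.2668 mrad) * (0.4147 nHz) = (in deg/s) 6.339e-12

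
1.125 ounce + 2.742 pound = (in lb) 2.812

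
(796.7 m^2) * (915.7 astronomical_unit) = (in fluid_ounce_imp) 3.841e+21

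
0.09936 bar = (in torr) 74.53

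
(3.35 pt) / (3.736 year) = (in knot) 1.95e-11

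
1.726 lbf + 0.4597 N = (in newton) 8.137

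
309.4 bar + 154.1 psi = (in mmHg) 2.4e+05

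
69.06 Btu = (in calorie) 1.741e+04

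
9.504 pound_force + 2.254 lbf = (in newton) 52.3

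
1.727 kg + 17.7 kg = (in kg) 19.43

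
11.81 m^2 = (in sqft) 127.1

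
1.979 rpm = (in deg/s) 11.87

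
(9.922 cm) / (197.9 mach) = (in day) 1.704e-11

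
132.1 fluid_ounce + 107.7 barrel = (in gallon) 4524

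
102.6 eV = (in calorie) 3.929e-18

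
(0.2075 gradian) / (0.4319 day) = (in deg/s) 5.005e-06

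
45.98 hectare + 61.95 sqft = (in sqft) 4.949e+06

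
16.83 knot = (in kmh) 31.17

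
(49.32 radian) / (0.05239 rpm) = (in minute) 149.8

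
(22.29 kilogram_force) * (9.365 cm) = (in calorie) 4.893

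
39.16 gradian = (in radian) 0.6151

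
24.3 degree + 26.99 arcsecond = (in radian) 0.4242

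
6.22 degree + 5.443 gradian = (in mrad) 194.1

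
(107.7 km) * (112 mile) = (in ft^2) 2.09e+11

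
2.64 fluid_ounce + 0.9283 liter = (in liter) 1.006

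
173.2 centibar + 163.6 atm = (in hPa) 1.675e+05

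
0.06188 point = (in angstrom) 2.183e+05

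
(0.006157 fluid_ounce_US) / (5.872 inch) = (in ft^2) 1.314e-05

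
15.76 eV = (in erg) 2.525e-11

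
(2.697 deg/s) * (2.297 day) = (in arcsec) 1.927e+09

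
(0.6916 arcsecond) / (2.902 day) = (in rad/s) 1.337e-11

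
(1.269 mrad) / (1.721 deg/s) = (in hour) 1.174e-05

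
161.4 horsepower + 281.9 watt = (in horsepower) 161.8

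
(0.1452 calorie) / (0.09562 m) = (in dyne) 6.353e+05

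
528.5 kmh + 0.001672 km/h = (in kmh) 528.5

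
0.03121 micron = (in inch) 1.229e-06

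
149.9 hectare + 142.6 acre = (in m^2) 2.076e+06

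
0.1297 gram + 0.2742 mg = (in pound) 0.0002865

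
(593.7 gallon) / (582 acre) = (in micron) 0.9542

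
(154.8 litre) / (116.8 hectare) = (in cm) 1.325e-05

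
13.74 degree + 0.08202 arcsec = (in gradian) 15.27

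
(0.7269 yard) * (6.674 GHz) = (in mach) 1.303e+07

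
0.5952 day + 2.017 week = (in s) 1.271e+06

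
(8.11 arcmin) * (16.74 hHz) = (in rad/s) 3.949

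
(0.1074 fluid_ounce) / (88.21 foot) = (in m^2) 1.181e-07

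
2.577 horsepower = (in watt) 1922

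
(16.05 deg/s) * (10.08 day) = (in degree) 1.398e+07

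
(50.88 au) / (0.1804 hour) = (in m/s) 1.172e+10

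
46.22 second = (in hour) 0.01284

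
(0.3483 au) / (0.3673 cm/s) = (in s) 1.419e+13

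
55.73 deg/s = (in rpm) 9.288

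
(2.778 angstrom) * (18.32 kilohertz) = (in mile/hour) 1.138e-05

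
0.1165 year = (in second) 3.674e+06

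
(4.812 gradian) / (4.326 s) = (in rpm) 0.1669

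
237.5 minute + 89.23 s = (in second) 1.434e+04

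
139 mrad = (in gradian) 8.849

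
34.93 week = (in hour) 5868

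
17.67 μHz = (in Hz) 1.767e-05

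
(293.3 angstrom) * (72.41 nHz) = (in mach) 6.237e-18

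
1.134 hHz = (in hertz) 113.4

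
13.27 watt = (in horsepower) 0.0178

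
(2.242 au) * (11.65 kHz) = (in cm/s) 3.907e+17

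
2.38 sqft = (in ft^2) 2.38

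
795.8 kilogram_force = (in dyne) 7.804e+08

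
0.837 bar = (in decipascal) 8.37e+05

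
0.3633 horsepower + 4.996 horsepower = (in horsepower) 5.359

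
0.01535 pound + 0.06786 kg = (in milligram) 7.482e+04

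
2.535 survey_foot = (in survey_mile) 0.0004801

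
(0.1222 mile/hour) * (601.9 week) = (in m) 1.989e+07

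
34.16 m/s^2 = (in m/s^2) 34.16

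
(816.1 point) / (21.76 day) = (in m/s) 1.531e-07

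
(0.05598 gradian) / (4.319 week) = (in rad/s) 3.366e-10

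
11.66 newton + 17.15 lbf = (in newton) 87.95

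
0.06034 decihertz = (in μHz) 6034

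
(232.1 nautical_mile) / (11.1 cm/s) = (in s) 3.873e+06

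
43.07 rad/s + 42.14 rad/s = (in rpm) 813.7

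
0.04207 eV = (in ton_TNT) 1.611e-30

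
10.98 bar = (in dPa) 1.098e+07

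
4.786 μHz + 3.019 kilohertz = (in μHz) 3.019e+09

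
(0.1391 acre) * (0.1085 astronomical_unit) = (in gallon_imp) 2.01e+15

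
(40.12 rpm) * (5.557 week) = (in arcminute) 4.854e+10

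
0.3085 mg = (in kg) 3.085e-07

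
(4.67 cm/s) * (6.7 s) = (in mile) 0.0001944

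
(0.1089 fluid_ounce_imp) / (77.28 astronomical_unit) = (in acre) 6.614e-23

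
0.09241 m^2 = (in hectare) 9.241e-06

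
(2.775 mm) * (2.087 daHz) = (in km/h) 0.2085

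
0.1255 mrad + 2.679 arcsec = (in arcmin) 0.4761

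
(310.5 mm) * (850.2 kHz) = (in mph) 5.905e+05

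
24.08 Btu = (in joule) 2.541e+04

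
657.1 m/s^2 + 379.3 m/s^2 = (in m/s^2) 1036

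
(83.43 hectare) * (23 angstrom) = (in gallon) 0.5069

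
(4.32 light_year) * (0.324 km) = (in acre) 3.272e+15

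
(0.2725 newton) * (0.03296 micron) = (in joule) 8.982e-09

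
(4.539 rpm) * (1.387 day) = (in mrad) 5.696e+07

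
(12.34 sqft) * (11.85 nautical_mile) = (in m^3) 2.516e+04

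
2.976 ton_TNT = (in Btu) 1.18e+07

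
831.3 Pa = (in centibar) 0.8313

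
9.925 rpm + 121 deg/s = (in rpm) 30.09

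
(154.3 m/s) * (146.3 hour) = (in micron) 8.127e+13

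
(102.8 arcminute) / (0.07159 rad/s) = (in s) 0.4177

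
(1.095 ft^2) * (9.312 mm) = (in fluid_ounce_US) 32.03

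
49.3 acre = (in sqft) 2.148e+06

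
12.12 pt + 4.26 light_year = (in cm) 4.03e+18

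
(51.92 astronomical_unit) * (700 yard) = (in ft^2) 5.351e+16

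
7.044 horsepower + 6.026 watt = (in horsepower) 7.052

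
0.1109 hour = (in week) 0.0006601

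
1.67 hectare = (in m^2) 1.67e+04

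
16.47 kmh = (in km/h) 16.47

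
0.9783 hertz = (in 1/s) 0.9783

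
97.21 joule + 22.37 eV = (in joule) 97.21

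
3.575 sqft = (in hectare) 3.321e-05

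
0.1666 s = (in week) 2.755e-07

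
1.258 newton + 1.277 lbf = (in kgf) 0.7075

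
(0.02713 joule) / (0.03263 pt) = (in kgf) 240.3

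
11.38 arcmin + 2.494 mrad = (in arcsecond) 1197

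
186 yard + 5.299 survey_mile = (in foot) 2.854e+04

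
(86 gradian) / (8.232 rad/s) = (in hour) 4.558e-05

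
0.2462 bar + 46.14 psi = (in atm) 3.383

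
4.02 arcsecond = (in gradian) 0.001241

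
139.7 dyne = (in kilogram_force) 0.0001425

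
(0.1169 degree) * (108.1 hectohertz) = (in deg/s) 1264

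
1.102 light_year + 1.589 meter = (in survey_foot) 3.421e+16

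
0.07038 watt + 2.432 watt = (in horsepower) 0.003356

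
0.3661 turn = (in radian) 2.3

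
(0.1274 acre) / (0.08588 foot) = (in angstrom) 1.97e+14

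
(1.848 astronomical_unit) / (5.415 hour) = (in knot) 2.757e+07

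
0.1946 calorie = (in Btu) 0.0007717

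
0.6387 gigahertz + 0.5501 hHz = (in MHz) 638.7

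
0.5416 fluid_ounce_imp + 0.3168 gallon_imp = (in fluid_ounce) 49.22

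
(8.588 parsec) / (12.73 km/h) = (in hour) 2.082e+13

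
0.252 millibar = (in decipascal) 252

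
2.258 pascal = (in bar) 2.258e-05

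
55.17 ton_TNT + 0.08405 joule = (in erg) 2.308e+18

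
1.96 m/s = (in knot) 3.81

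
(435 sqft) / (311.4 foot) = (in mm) 425.8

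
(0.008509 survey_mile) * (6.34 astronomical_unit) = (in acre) 3.209e+09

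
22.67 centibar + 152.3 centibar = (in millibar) 1750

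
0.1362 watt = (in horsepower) 0.0001826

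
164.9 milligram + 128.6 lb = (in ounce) 2058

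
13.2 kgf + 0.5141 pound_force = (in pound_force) 29.62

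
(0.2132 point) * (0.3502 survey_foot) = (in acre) 1.984e-09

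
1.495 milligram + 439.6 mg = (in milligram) 441.1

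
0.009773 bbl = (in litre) 1.554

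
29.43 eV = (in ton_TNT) 1.127e-27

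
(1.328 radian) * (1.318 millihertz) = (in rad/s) 0.00175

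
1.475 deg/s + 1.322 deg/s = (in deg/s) 2.797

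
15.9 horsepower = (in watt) 1.186e+04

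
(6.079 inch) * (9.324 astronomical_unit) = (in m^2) 2.154e+11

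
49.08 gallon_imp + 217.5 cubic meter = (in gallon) 5.752e+04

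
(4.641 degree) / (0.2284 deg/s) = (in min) 0.3387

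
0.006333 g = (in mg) 6.333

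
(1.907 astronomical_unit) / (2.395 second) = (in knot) 2.315e+11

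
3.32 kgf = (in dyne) 3.256e+06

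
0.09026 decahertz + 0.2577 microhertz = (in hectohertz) 0.009026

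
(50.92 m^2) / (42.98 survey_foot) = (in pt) 1.102e+04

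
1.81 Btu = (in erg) 1.91e+10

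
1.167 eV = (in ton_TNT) 4.469e-29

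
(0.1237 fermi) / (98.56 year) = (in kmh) 1.433e-25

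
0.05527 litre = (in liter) 0.05527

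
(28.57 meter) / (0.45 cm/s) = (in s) 6349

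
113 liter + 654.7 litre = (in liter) 767.7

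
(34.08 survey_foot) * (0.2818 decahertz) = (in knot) 56.9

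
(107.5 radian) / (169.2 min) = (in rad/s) 0.01059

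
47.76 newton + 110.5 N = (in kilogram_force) 16.14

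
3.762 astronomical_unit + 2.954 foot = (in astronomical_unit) 3.762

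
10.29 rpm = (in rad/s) 1.078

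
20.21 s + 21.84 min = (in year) 4.219e-05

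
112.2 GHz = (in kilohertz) 1.122e+08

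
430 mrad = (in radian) 0.43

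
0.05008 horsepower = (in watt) 37.34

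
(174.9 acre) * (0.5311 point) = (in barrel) 834.1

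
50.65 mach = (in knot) 3.352e+04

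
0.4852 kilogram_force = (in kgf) 0.4852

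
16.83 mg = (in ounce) 0.0005937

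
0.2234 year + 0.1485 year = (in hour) 3258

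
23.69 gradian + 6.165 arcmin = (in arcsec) 7.713e+04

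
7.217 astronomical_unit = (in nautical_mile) 5.83e+08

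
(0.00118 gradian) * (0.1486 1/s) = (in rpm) 2.63e-05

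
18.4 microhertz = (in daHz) 1.84e-06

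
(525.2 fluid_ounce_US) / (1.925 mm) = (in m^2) 8.069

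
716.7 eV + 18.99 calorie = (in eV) 4.959e+20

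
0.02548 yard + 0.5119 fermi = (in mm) 23.3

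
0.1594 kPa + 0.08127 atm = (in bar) 0.08394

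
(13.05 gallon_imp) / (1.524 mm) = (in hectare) 0.003893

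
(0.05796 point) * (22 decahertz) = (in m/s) 0.004498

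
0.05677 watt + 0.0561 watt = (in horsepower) 0.0001514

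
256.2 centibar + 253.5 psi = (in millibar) 2.004e+04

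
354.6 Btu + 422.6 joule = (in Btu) 355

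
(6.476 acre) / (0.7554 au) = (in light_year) 2.451e-23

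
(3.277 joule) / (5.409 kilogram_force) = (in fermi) 6.178e+13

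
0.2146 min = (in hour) 0.003577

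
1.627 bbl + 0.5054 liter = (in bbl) 1.63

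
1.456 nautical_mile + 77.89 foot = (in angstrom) 2.72e+13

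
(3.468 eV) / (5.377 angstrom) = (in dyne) 0.0001033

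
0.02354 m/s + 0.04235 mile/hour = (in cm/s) 4.247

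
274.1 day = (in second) 2.368e+07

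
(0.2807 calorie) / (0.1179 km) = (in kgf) 0.001016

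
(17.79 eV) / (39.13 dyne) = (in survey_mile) 4.526e-18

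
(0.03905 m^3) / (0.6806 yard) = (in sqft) 0.6754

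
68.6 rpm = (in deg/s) 411.6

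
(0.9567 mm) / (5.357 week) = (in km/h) 1.063e-09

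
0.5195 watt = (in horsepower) 0.0006967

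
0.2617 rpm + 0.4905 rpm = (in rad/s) 0.07877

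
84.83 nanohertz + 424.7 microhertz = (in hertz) 0.0004248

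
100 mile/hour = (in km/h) 160.9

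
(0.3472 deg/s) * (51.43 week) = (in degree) 1.08e+07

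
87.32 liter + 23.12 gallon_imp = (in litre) 192.4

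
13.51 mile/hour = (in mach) 0.01774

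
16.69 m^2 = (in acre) 0.004124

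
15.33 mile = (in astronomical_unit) 1.649e-07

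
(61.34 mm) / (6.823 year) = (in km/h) 1.026e-09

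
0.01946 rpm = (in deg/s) 0.1168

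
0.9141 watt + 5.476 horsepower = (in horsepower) 5.477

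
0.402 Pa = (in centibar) 0.000402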